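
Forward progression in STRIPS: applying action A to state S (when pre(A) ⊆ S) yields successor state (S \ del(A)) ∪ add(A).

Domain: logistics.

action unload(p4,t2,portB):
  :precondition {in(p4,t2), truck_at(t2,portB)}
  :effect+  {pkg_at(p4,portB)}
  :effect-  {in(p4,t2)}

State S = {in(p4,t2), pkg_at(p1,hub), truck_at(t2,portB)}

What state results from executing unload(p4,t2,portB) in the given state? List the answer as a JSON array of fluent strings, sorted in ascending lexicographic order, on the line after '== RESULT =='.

Compute (S \ del) ∪ add:
  pre ⊆ S: {in(p4,t2), truck_at(t2,portB)} ⊆ S  — applicable
  S \ del = {pkg_at(p1,hub), truck_at(t2,portB)}
  ∪ add   = {pkg_at(p1,hub), pkg_at(p4,portB), truck_at(t2,portB)}

== RESULT ==
["pkg_at(p1,hub)", "pkg_at(p4,portB)", "truck_at(t2,portB)"]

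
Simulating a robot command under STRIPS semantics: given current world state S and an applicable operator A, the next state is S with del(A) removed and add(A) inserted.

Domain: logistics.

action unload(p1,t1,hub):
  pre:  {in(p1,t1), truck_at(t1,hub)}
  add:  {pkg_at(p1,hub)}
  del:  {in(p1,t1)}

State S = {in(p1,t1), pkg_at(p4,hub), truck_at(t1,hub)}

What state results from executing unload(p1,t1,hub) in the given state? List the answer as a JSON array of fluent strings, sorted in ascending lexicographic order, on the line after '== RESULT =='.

Progress:
  pre ⊆ S: {in(p1,t1), truck_at(t1,hub)} ⊆ S  — applicable
  S \ del = {pkg_at(p4,hub), truck_at(t1,hub)}
  ∪ add   = {pkg_at(p1,hub), pkg_at(p4,hub), truck_at(t1,hub)}

== RESULT ==
["pkg_at(p1,hub)", "pkg_at(p4,hub)", "truck_at(t1,hub)"]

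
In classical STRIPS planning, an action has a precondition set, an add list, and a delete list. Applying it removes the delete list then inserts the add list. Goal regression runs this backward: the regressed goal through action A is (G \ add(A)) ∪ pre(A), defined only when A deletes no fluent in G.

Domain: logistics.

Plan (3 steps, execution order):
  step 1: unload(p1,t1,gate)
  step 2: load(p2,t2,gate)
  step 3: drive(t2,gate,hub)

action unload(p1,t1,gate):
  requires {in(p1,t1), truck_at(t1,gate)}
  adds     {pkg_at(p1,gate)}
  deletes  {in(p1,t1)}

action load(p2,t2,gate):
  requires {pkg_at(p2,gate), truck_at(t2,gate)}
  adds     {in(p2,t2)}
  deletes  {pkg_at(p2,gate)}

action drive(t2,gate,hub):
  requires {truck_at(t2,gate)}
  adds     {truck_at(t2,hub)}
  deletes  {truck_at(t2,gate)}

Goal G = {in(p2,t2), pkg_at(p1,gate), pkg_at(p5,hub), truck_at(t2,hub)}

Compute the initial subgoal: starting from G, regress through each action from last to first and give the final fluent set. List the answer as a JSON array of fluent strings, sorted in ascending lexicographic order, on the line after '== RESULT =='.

Regress step by step:
  through step 3 (drive(t2,gate,hub)): drop {truck_at(t2,hub)}, keep {in(p2,t2), pkg_at(p1,gate), pkg_at(p5,hub)}, require {truck_at(t2,gate)}
    → {in(p2,t2), pkg_at(p1,gate), pkg_at(p5,hub), truck_at(t2,gate)}
  through step 2 (load(p2,t2,gate)): drop {in(p2,t2)}, keep {pkg_at(p1,gate), pkg_at(p5,hub), truck_at(t2,gate)}, require {pkg_at(p2,gate), truck_at(t2,gate)}
    → {pkg_at(p1,gate), pkg_at(p2,gate), pkg_at(p5,hub), truck_at(t2,gate)}
  through step 1 (unload(p1,t1,gate)): drop {pkg_at(p1,gate)}, keep {pkg_at(p2,gate), pkg_at(p5,hub), truck_at(t2,gate)}, require {in(p1,t1), truck_at(t1,gate)}
    → {in(p1,t1), pkg_at(p2,gate), pkg_at(p5,hub), truck_at(t1,gate), truck_at(t2,gate)}

== RESULT ==
["in(p1,t1)", "pkg_at(p2,gate)", "pkg_at(p5,hub)", "truck_at(t1,gate)", "truck_at(t2,gate)"]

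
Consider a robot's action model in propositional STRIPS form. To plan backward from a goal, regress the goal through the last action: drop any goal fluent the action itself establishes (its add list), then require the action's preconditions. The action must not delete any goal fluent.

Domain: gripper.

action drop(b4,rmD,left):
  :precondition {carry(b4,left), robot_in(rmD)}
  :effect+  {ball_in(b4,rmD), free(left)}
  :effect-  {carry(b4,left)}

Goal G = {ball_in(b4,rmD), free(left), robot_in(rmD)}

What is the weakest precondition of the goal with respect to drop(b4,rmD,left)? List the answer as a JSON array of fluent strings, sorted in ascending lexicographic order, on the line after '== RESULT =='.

Compute (G \ add) ∪ pre:
  G ∩ del = {}  (empty — regression defined)
  G \ add = {ball_in(b4,rmD), free(left), robot_in(rmD)} \ {ball_in(b4,rmD), free(left)} = {robot_in(rmD)}
  ∪ pre   = {robot_in(rmD)} ∪ {carry(b4,left), robot_in(rmD)}
          = {carry(b4,left), robot_in(rmD)}

== RESULT ==
["carry(b4,left)", "robot_in(rmD)"]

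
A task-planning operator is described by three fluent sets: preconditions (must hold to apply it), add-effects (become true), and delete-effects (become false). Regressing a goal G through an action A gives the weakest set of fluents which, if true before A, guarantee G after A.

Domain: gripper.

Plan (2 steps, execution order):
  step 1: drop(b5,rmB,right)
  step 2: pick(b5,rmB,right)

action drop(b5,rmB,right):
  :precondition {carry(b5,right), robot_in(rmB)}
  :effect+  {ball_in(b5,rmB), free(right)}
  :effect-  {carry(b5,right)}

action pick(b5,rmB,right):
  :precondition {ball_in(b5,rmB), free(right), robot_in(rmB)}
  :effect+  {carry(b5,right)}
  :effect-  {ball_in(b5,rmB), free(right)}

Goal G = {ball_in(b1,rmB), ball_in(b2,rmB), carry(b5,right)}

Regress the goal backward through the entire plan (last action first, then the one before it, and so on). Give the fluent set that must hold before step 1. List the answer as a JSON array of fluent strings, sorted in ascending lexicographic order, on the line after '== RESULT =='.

Work backward from the goal:
  through step 2 (pick(b5,rmB,right)): drop {carry(b5,right)}, keep {ball_in(b1,rmB), ball_in(b2,rmB)}, require {ball_in(b5,rmB), free(right), robot_in(rmB)}
    → {ball_in(b1,rmB), ball_in(b2,rmB), ball_in(b5,rmB), free(right), robot_in(rmB)}
  through step 1 (drop(b5,rmB,right)): drop {ball_in(b5,rmB), free(right)}, keep {ball_in(b1,rmB), ball_in(b2,rmB), robot_in(rmB)}, require {carry(b5,right), robot_in(rmB)}
    → {ball_in(b1,rmB), ball_in(b2,rmB), carry(b5,right), robot_in(rmB)}

== RESULT ==
["ball_in(b1,rmB)", "ball_in(b2,rmB)", "carry(b5,right)", "robot_in(rmB)"]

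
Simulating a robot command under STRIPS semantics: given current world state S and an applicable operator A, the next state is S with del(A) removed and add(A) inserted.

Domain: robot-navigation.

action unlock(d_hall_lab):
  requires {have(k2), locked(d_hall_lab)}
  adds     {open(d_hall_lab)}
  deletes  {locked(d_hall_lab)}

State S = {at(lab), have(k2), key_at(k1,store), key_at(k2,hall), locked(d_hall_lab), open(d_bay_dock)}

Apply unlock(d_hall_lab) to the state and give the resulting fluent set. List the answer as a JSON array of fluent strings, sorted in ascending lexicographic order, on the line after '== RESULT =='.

Progress:
  pre ⊆ S: {have(k2), locked(d_hall_lab)} ⊆ S  — applicable
  S \ del = {at(lab), have(k2), key_at(k1,store), key_at(k2,hall), open(d_bay_dock)}
  ∪ add   = {at(lab), have(k2), key_at(k1,store), key_at(k2,hall), open(d_bay_dock), open(d_hall_lab)}

== RESULT ==
["at(lab)", "have(k2)", "key_at(k1,store)", "key_at(k2,hall)", "open(d_bay_dock)", "open(d_hall_lab)"]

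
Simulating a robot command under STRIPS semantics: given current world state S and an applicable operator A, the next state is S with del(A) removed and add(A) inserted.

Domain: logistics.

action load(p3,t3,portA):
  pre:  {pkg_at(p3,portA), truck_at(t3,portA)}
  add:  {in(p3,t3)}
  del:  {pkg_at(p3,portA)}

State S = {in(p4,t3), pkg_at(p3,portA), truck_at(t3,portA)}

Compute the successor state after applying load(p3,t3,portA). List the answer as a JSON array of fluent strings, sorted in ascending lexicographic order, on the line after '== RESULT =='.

Compute (S \ del) ∪ add:
  pre ⊆ S: {pkg_at(p3,portA), truck_at(t3,portA)} ⊆ S  — applicable
  S \ del = {in(p4,t3), truck_at(t3,portA)}
  ∪ add   = {in(p3,t3), in(p4,t3), truck_at(t3,portA)}

== RESULT ==
["in(p3,t3)", "in(p4,t3)", "truck_at(t3,portA)"]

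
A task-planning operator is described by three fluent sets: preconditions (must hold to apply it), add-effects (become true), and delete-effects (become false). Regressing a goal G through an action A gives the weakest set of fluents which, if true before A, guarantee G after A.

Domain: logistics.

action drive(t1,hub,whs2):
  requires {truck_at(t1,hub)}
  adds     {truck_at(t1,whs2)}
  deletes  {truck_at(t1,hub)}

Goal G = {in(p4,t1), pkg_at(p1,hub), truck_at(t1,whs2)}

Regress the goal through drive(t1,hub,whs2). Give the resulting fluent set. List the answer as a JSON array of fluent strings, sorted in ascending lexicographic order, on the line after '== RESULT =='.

Regress:
  G ∩ del = {}  (empty — regression defined)
  G \ add = {in(p4,t1), pkg_at(p1,hub), truck_at(t1,whs2)} \ {truck_at(t1,whs2)} = {in(p4,t1), pkg_at(p1,hub)}
  ∪ pre   = {in(p4,t1), pkg_at(p1,hub)} ∪ {truck_at(t1,hub)}
          = {in(p4,t1), pkg_at(p1,hub), truck_at(t1,hub)}

== RESULT ==
["in(p4,t1)", "pkg_at(p1,hub)", "truck_at(t1,hub)"]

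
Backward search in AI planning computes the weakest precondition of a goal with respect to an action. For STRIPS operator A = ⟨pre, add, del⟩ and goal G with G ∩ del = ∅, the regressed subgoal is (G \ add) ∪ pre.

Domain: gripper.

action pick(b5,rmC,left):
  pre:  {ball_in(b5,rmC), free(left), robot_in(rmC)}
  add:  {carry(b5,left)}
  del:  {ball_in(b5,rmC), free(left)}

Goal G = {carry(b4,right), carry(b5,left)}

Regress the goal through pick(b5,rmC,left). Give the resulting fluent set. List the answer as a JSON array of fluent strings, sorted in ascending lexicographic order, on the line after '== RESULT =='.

Compute (G \ add) ∪ pre:
  G ∩ del = {}  (empty — regression defined)
  G \ add = {carry(b4,right), carry(b5,left)} \ {carry(b5,left)} = {carry(b4,right)}
  ∪ pre   = {carry(b4,right)} ∪ {ball_in(b5,rmC), free(left), robot_in(rmC)}
          = {ball_in(b5,rmC), carry(b4,right), free(left), robot_in(rmC)}

== RESULT ==
["ball_in(b5,rmC)", "carry(b4,right)", "free(left)", "robot_in(rmC)"]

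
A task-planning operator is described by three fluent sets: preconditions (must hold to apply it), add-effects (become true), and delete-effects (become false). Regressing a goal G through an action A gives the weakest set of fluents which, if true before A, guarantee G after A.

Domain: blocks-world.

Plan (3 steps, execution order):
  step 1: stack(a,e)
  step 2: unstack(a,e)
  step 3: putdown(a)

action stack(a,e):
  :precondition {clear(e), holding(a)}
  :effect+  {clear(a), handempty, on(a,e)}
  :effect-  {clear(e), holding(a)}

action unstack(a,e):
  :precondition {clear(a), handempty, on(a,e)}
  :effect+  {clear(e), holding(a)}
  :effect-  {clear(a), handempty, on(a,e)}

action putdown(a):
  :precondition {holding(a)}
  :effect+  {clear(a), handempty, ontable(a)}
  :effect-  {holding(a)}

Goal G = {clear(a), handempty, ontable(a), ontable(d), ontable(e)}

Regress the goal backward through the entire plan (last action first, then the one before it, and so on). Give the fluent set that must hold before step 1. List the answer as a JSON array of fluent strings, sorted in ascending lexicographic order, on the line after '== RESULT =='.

Regress step by step:
  through step 3 (putdown(a)): drop {clear(a), handempty, ontable(a)}, keep {ontable(d), ontable(e)}, require {holding(a)}
    → {holding(a), ontable(d), ontable(e)}
  through step 2 (unstack(a,e)): drop {holding(a)}, keep {ontable(d), ontable(e)}, require {clear(a), handempty, on(a,e)}
    → {clear(a), handempty, on(a,e), ontable(d), ontable(e)}
  through step 1 (stack(a,e)): drop {clear(a), handempty, on(a,e)}, keep {ontable(d), ontable(e)}, require {clear(e), holding(a)}
    → {clear(e), holding(a), ontable(d), ontable(e)}

== RESULT ==
["clear(e)", "holding(a)", "ontable(d)", "ontable(e)"]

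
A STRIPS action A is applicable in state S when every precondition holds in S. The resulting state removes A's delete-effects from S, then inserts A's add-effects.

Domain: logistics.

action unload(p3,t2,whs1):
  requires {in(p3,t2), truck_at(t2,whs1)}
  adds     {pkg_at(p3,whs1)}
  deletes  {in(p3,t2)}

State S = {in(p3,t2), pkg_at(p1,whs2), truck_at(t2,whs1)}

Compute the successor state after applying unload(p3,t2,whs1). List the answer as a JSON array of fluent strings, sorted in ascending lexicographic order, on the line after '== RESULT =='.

Progress:
  pre ⊆ S: {in(p3,t2), truck_at(t2,whs1)} ⊆ S  — applicable
  S \ del = {pkg_at(p1,whs2), truck_at(t2,whs1)}
  ∪ add   = {pkg_at(p1,whs2), pkg_at(p3,whs1), truck_at(t2,whs1)}

== RESULT ==
["pkg_at(p1,whs2)", "pkg_at(p3,whs1)", "truck_at(t2,whs1)"]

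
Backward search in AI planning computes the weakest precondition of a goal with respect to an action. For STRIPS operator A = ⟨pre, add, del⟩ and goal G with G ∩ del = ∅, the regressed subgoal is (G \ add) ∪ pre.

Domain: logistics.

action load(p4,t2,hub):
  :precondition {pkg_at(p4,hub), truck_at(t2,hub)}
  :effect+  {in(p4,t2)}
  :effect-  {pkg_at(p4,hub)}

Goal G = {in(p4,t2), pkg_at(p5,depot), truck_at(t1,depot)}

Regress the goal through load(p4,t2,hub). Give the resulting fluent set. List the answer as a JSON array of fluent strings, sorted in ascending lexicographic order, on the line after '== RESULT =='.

Compute (G \ add) ∪ pre:
  G ∩ del = {}  (empty — regression defined)
  G \ add = {in(p4,t2), pkg_at(p5,depot), truck_at(t1,depot)} \ {in(p4,t2)} = {pkg_at(p5,depot), truck_at(t1,depot)}
  ∪ pre   = {pkg_at(p5,depot), truck_at(t1,depot)} ∪ {pkg_at(p4,hub), truck_at(t2,hub)}
          = {pkg_at(p4,hub), pkg_at(p5,depot), truck_at(t1,depot), truck_at(t2,hub)}

== RESULT ==
["pkg_at(p4,hub)", "pkg_at(p5,depot)", "truck_at(t1,depot)", "truck_at(t2,hub)"]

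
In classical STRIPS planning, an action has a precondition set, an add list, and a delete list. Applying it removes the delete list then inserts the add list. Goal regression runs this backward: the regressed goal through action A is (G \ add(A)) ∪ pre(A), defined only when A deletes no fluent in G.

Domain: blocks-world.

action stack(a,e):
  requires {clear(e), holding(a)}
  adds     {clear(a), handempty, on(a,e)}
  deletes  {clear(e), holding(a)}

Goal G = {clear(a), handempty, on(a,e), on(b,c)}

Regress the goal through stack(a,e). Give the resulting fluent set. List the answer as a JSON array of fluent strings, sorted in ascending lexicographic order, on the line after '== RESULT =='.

Compute (G \ add) ∪ pre:
  G ∩ del = {}  (empty — regression defined)
  G \ add = {clear(a), handempty, on(a,e), on(b,c)} \ {clear(a), handempty, on(a,e)} = {on(b,c)}
  ∪ pre   = {on(b,c)} ∪ {clear(e), holding(a)}
          = {clear(e), holding(a), on(b,c)}

== RESULT ==
["clear(e)", "holding(a)", "on(b,c)"]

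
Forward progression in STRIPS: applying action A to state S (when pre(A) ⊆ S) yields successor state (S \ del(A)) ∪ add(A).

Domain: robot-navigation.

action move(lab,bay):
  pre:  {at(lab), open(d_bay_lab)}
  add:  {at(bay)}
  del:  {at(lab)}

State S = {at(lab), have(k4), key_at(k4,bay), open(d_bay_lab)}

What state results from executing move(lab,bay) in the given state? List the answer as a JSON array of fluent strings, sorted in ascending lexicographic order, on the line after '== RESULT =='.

Progress:
  pre ⊆ S: {at(lab), open(d_bay_lab)} ⊆ S  — applicable
  S \ del = {have(k4), key_at(k4,bay), open(d_bay_lab)}
  ∪ add   = {at(bay), have(k4), key_at(k4,bay), open(d_bay_lab)}

== RESULT ==
["at(bay)", "have(k4)", "key_at(k4,bay)", "open(d_bay_lab)"]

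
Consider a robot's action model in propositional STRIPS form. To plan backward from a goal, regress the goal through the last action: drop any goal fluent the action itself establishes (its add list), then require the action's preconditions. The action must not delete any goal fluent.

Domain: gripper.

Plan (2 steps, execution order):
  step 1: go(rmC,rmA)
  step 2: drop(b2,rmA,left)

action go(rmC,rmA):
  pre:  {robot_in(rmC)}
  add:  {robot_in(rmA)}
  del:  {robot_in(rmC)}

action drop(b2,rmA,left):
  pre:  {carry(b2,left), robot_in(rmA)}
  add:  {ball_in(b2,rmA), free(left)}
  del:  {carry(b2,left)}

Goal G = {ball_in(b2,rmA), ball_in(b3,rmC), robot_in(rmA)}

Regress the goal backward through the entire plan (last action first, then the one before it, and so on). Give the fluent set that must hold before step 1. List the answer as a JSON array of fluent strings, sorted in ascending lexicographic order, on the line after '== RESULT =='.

Work backward from the goal:
  through step 2 (drop(b2,rmA,left)): drop {ball_in(b2,rmA)}, keep {ball_in(b3,rmC), robot_in(rmA)}, require {carry(b2,left), robot_in(rmA)}
    → {ball_in(b3,rmC), carry(b2,left), robot_in(rmA)}
  through step 1 (go(rmC,rmA)): drop {robot_in(rmA)}, keep {ball_in(b3,rmC), carry(b2,left)}, require {robot_in(rmC)}
    → {ball_in(b3,rmC), carry(b2,left), robot_in(rmC)}

== RESULT ==
["ball_in(b3,rmC)", "carry(b2,left)", "robot_in(rmC)"]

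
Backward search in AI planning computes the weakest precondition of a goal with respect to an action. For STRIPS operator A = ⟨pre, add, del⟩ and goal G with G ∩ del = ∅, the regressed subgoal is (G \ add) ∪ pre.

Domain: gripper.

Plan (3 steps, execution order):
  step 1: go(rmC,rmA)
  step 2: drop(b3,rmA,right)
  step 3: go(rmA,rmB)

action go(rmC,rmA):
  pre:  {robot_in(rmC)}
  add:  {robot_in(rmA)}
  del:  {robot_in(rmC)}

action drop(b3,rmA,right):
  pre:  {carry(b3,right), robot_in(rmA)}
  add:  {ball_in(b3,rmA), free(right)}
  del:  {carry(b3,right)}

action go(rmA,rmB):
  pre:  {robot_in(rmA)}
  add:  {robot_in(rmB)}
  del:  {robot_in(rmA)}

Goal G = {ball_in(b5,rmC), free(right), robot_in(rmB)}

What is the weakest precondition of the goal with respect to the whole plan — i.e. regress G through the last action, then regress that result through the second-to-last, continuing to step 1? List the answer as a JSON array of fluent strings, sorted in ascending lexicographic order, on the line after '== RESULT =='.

Regress step by step:
  through step 3 (go(rmA,rmB)): drop {robot_in(rmB)}, keep {ball_in(b5,rmC), free(right)}, require {robot_in(rmA)}
    → {ball_in(b5,rmC), free(right), robot_in(rmA)}
  through step 2 (drop(b3,rmA,right)): drop {free(right)}, keep {ball_in(b5,rmC), robot_in(rmA)}, require {carry(b3,right), robot_in(rmA)}
    → {ball_in(b5,rmC), carry(b3,right), robot_in(rmA)}
  through step 1 (go(rmC,rmA)): drop {robot_in(rmA)}, keep {ball_in(b5,rmC), carry(b3,right)}, require {robot_in(rmC)}
    → {ball_in(b5,rmC), carry(b3,right), robot_in(rmC)}

== RESULT ==
["ball_in(b5,rmC)", "carry(b3,right)", "robot_in(rmC)"]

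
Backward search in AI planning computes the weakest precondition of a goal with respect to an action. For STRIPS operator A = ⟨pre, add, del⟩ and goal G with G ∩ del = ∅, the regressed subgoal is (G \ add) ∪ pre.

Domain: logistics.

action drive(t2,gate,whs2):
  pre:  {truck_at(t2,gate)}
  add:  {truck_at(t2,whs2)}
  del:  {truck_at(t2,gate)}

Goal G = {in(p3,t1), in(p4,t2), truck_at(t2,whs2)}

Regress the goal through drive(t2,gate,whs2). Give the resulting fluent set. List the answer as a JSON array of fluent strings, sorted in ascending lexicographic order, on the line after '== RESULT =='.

Compute (G \ add) ∪ pre:
  G ∩ del = {}  (empty — regression defined)
  G \ add = {in(p3,t1), in(p4,t2), truck_at(t2,whs2)} \ {truck_at(t2,whs2)} = {in(p3,t1), in(p4,t2)}
  ∪ pre   = {in(p3,t1), in(p4,t2)} ∪ {truck_at(t2,gate)}
          = {in(p3,t1), in(p4,t2), truck_at(t2,gate)}

== RESULT ==
["in(p3,t1)", "in(p4,t2)", "truck_at(t2,gate)"]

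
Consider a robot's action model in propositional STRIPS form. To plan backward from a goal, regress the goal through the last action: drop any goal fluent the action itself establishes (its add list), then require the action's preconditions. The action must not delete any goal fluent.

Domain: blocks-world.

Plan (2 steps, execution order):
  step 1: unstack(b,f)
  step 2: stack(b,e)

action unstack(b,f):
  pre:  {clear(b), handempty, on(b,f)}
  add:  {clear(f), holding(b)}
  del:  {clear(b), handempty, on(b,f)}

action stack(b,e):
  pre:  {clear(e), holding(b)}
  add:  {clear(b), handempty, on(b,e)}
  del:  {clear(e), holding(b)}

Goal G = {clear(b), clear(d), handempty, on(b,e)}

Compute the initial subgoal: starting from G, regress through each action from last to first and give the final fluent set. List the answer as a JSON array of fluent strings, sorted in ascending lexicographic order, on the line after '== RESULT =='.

Work backward from the goal:
  through step 2 (stack(b,e)): drop {clear(b), handempty, on(b,e)}, keep {clear(d)}, require {clear(e), holding(b)}
    → {clear(d), clear(e), holding(b)}
  through step 1 (unstack(b,f)): drop {holding(b)}, keep {clear(d), clear(e)}, require {clear(b), handempty, on(b,f)}
    → {clear(b), clear(d), clear(e), handempty, on(b,f)}

== RESULT ==
["clear(b)", "clear(d)", "clear(e)", "handempty", "on(b,f)"]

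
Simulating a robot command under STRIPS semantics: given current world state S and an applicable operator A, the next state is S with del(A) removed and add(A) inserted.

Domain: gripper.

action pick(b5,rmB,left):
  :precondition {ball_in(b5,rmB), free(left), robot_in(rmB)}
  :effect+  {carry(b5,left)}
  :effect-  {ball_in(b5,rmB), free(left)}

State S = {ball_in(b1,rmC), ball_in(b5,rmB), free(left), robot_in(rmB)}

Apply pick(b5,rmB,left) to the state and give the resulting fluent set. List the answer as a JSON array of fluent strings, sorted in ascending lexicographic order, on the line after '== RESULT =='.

Compute (S \ del) ∪ add:
  pre ⊆ S: {ball_in(b5,rmB), free(left), robot_in(rmB)} ⊆ S  — applicable
  S \ del = {ball_in(b1,rmC), robot_in(rmB)}
  ∪ add   = {ball_in(b1,rmC), carry(b5,left), robot_in(rmB)}

== RESULT ==
["ball_in(b1,rmC)", "carry(b5,left)", "robot_in(rmB)"]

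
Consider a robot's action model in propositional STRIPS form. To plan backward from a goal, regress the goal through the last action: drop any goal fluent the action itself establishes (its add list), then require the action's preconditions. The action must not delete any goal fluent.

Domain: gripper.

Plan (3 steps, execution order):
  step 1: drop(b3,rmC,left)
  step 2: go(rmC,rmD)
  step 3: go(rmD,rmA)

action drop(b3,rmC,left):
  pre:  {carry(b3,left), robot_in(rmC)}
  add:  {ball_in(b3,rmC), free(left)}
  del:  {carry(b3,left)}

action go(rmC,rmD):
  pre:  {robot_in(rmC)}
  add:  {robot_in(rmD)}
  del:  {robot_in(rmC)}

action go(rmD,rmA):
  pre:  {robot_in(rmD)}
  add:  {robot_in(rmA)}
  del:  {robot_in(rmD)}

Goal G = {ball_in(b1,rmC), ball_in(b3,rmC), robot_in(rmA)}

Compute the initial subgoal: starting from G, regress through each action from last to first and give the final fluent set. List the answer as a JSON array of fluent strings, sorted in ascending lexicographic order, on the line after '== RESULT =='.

Work backward from the goal:
  through step 3 (go(rmD,rmA)): drop {robot_in(rmA)}, keep {ball_in(b1,rmC), ball_in(b3,rmC)}, require {robot_in(rmD)}
    → {ball_in(b1,rmC), ball_in(b3,rmC), robot_in(rmD)}
  through step 2 (go(rmC,rmD)): drop {robot_in(rmD)}, keep {ball_in(b1,rmC), ball_in(b3,rmC)}, require {robot_in(rmC)}
    → {ball_in(b1,rmC), ball_in(b3,rmC), robot_in(rmC)}
  through step 1 (drop(b3,rmC,left)): drop {ball_in(b3,rmC)}, keep {ball_in(b1,rmC), robot_in(rmC)}, require {carry(b3,left), robot_in(rmC)}
    → {ball_in(b1,rmC), carry(b3,left), robot_in(rmC)}

== RESULT ==
["ball_in(b1,rmC)", "carry(b3,left)", "robot_in(rmC)"]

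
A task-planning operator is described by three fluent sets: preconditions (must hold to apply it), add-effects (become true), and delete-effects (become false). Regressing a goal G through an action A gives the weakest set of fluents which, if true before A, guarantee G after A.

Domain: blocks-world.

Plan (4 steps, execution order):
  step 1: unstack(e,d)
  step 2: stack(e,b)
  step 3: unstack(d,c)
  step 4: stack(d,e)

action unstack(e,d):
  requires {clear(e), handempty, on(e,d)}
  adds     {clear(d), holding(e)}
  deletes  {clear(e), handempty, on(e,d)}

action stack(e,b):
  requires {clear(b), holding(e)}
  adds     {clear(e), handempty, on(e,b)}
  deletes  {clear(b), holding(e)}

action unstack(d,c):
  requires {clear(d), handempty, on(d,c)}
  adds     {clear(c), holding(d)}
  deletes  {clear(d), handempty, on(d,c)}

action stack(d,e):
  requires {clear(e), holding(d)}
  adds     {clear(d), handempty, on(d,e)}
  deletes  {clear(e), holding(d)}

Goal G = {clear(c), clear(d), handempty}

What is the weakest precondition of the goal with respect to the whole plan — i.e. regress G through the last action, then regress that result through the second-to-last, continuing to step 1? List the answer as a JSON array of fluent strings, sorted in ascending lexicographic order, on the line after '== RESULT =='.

Work backward from the goal:
  through step 4 (stack(d,e)): drop {clear(d), handempty}, keep {clear(c)}, require {clear(e), holding(d)}
    → {clear(c), clear(e), holding(d)}
  through step 3 (unstack(d,c)): drop {clear(c), holding(d)}, keep {clear(e)}, require {clear(d), handempty, on(d,c)}
    → {clear(d), clear(e), handempty, on(d,c)}
  through step 2 (stack(e,b)): drop {clear(e), handempty}, keep {clear(d), on(d,c)}, require {clear(b), holding(e)}
    → {clear(b), clear(d), holding(e), on(d,c)}
  through step 1 (unstack(e,d)): drop {clear(d), holding(e)}, keep {clear(b), on(d,c)}, require {clear(e), handempty, on(e,d)}
    → {clear(b), clear(e), handempty, on(d,c), on(e,d)}

== RESULT ==
["clear(b)", "clear(e)", "handempty", "on(d,c)", "on(e,d)"]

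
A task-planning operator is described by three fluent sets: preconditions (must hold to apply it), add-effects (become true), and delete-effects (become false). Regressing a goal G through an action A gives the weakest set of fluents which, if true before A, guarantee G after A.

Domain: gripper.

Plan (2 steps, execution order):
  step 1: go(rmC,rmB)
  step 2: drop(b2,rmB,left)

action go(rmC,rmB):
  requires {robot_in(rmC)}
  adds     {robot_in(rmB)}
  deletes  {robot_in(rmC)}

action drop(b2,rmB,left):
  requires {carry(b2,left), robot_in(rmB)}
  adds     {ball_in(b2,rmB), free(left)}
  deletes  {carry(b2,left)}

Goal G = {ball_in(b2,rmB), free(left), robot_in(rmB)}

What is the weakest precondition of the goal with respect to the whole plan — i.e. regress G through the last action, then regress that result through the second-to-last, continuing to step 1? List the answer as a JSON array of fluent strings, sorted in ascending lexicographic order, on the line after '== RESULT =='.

Work backward from the goal:
  through step 2 (drop(b2,rmB,left)): drop {ball_in(b2,rmB), free(left)}, keep {robot_in(rmB)}, require {carry(b2,left), robot_in(rmB)}
    → {carry(b2,left), robot_in(rmB)}
  through step 1 (go(rmC,rmB)): drop {robot_in(rmB)}, keep {carry(b2,left)}, require {robot_in(rmC)}
    → {carry(b2,left), robot_in(rmC)}

== RESULT ==
["carry(b2,left)", "robot_in(rmC)"]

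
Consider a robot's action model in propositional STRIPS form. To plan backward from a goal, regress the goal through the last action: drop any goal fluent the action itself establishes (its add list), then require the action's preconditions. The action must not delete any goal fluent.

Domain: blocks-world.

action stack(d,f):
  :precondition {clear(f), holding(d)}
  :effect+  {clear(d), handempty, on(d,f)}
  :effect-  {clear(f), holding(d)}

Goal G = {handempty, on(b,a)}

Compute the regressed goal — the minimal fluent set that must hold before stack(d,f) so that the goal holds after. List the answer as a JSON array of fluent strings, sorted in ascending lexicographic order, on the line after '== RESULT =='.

Compute (G \ add) ∪ pre:
  G ∩ del = {}  (empty — regression defined)
  G \ add = {handempty, on(b,a)} \ {clear(d), handempty, on(d,f)} = {on(b,a)}
  ∪ pre   = {on(b,a)} ∪ {clear(f), holding(d)}
          = {clear(f), holding(d), on(b,a)}

== RESULT ==
["clear(f)", "holding(d)", "on(b,a)"]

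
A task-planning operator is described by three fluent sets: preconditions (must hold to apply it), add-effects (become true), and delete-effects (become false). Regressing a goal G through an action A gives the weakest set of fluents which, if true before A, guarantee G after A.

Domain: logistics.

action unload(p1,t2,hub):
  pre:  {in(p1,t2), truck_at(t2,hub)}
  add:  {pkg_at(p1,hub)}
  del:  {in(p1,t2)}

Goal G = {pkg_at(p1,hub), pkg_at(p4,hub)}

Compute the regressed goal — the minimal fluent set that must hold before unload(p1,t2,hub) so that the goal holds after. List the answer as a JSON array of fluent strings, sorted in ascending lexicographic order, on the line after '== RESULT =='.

Compute (G \ add) ∪ pre:
  G ∩ del = {}  (empty — regression defined)
  G \ add = {pkg_at(p1,hub), pkg_at(p4,hub)} \ {pkg_at(p1,hub)} = {pkg_at(p4,hub)}
  ∪ pre   = {pkg_at(p4,hub)} ∪ {in(p1,t2), truck_at(t2,hub)}
          = {in(p1,t2), pkg_at(p4,hub), truck_at(t2,hub)}

== RESULT ==
["in(p1,t2)", "pkg_at(p4,hub)", "truck_at(t2,hub)"]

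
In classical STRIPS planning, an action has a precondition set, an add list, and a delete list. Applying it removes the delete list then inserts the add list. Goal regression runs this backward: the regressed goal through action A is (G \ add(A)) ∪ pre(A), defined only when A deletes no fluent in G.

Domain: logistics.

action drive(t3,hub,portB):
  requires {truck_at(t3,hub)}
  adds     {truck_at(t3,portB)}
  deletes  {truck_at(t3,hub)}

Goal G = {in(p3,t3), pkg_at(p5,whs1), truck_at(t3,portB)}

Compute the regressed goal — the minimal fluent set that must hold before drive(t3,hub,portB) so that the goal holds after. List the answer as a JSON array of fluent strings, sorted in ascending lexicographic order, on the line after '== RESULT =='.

Compute (G \ add) ∪ pre:
  G ∩ del = {}  (empty — regression defined)
  G \ add = {in(p3,t3), pkg_at(p5,whs1), truck_at(t3,portB)} \ {truck_at(t3,portB)} = {in(p3,t3), pkg_at(p5,whs1)}
  ∪ pre   = {in(p3,t3), pkg_at(p5,whs1)} ∪ {truck_at(t3,hub)}
          = {in(p3,t3), pkg_at(p5,whs1), truck_at(t3,hub)}

== RESULT ==
["in(p3,t3)", "pkg_at(p5,whs1)", "truck_at(t3,hub)"]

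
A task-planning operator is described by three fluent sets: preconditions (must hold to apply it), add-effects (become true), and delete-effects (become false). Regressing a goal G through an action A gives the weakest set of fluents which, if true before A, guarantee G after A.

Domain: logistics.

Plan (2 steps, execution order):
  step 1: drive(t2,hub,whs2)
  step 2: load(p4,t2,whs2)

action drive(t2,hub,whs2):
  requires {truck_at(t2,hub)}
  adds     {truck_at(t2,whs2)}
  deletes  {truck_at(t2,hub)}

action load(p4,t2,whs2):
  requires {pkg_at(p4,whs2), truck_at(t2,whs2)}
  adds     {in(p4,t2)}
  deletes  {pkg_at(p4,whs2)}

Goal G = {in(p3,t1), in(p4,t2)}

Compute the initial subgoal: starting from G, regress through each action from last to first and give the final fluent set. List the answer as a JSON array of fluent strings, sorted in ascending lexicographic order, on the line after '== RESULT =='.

Work backward from the goal:
  through step 2 (load(p4,t2,whs2)): drop {in(p4,t2)}, keep {in(p3,t1)}, require {pkg_at(p4,whs2), truck_at(t2,whs2)}
    → {in(p3,t1), pkg_at(p4,whs2), truck_at(t2,whs2)}
  through step 1 (drive(t2,hub,whs2)): drop {truck_at(t2,whs2)}, keep {in(p3,t1), pkg_at(p4,whs2)}, require {truck_at(t2,hub)}
    → {in(p3,t1), pkg_at(p4,whs2), truck_at(t2,hub)}

== RESULT ==
["in(p3,t1)", "pkg_at(p4,whs2)", "truck_at(t2,hub)"]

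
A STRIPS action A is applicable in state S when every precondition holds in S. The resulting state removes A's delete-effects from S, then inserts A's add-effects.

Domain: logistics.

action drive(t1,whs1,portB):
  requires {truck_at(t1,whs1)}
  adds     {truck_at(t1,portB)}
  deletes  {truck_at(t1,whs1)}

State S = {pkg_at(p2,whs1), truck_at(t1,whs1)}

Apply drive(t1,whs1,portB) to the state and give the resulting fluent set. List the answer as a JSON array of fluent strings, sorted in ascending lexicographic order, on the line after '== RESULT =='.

Compute (S \ del) ∪ add:
  pre ⊆ S: {truck_at(t1,whs1)} ⊆ S  — applicable
  S \ del = {pkg_at(p2,whs1)}
  ∪ add   = {pkg_at(p2,whs1), truck_at(t1,portB)}

== RESULT ==
["pkg_at(p2,whs1)", "truck_at(t1,portB)"]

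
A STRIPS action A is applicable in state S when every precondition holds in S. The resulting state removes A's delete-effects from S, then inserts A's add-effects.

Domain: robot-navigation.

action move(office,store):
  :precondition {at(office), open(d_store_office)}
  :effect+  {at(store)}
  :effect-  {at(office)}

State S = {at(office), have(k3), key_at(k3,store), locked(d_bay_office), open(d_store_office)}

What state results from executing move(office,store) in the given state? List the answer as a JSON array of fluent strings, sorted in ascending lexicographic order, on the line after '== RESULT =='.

Compute (S \ del) ∪ add:
  pre ⊆ S: {at(office), open(d_store_office)} ⊆ S  — applicable
  S \ del = {have(k3), key_at(k3,store), locked(d_bay_office), open(d_store_office)}
  ∪ add   = {at(store), have(k3), key_at(k3,store), locked(d_bay_office), open(d_store_office)}

== RESULT ==
["at(store)", "have(k3)", "key_at(k3,store)", "locked(d_bay_office)", "open(d_store_office)"]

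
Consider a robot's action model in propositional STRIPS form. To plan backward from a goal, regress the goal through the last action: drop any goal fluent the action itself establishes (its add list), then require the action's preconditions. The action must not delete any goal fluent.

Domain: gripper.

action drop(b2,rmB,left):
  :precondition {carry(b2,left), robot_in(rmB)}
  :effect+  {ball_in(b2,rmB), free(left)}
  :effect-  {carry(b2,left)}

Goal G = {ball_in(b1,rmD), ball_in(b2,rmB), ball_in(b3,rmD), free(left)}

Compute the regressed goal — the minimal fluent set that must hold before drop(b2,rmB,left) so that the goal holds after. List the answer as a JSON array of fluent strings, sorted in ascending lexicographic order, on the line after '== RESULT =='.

Compute (G \ add) ∪ pre:
  G ∩ del = {}  (empty — regression defined)
  G \ add = {ball_in(b1,rmD), ball_in(b2,rmB), ball_in(b3,rmD), free(left)} \ {ball_in(b2,rmB), free(left)} = {ball_in(b1,rmD), ball_in(b3,rmD)}
  ∪ pre   = {ball_in(b1,rmD), ball_in(b3,rmD)} ∪ {carry(b2,left), robot_in(rmB)}
          = {ball_in(b1,rmD), ball_in(b3,rmD), carry(b2,left), robot_in(rmB)}

== RESULT ==
["ball_in(b1,rmD)", "ball_in(b3,rmD)", "carry(b2,left)", "robot_in(rmB)"]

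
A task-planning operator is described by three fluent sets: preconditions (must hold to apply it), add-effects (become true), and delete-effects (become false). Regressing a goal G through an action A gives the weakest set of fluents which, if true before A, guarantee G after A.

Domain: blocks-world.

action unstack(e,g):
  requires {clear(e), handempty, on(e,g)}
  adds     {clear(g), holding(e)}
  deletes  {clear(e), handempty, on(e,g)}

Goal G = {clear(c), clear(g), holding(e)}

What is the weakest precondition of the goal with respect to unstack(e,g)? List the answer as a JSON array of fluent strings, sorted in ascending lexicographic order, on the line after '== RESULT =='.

Regress:
  G ∩ del = {}  (empty — regression defined)
  G \ add = {clear(c), clear(g), holding(e)} \ {clear(g), holding(e)} = {clear(c)}
  ∪ pre   = {clear(c)} ∪ {clear(e), handempty, on(e,g)}
          = {clear(c), clear(e), handempty, on(e,g)}

== RESULT ==
["clear(c)", "clear(e)", "handempty", "on(e,g)"]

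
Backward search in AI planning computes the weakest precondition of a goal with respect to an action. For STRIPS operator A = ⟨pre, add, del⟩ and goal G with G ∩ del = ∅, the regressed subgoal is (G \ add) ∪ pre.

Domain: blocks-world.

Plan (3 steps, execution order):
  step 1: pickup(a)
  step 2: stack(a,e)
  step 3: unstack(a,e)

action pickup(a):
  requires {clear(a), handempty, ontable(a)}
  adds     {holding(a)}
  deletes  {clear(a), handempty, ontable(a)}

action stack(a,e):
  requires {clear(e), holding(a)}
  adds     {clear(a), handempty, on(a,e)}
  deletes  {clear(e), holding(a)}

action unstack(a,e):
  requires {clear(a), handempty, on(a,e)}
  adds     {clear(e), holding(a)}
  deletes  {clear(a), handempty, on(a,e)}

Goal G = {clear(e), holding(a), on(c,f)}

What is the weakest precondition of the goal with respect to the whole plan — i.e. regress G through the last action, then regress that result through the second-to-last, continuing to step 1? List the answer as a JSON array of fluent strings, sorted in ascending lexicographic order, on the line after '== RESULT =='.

Regress step by step:
  through step 3 (unstack(a,e)): drop {clear(e), holding(a)}, keep {on(c,f)}, require {clear(a), handempty, on(a,e)}
    → {clear(a), handempty, on(a,e), on(c,f)}
  through step 2 (stack(a,e)): drop {clear(a), handempty, on(a,e)}, keep {on(c,f)}, require {clear(e), holding(a)}
    → {clear(e), holding(a), on(c,f)}
  through step 1 (pickup(a)): drop {holding(a)}, keep {clear(e), on(c,f)}, require {clear(a), handempty, ontable(a)}
    → {clear(a), clear(e), handempty, on(c,f), ontable(a)}

== RESULT ==
["clear(a)", "clear(e)", "handempty", "on(c,f)", "ontable(a)"]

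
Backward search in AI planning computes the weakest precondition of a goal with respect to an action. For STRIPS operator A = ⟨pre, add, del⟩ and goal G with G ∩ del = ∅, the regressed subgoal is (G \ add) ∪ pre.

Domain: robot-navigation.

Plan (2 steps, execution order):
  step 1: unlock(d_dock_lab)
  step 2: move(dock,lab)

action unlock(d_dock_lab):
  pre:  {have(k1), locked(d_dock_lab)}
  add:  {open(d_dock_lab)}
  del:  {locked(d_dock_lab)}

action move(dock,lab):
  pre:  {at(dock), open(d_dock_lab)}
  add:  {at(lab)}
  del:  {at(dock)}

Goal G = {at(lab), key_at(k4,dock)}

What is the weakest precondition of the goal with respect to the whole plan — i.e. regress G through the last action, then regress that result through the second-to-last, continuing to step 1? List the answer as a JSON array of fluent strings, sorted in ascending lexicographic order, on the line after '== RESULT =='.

Regress step by step:
  through step 2 (move(dock,lab)): drop {at(lab)}, keep {key_at(k4,dock)}, require {at(dock), open(d_dock_lab)}
    → {at(dock), key_at(k4,dock), open(d_dock_lab)}
  through step 1 (unlock(d_dock_lab)): drop {open(d_dock_lab)}, keep {at(dock), key_at(k4,dock)}, require {have(k1), locked(d_dock_lab)}
    → {at(dock), have(k1), key_at(k4,dock), locked(d_dock_lab)}

== RESULT ==
["at(dock)", "have(k1)", "key_at(k4,dock)", "locked(d_dock_lab)"]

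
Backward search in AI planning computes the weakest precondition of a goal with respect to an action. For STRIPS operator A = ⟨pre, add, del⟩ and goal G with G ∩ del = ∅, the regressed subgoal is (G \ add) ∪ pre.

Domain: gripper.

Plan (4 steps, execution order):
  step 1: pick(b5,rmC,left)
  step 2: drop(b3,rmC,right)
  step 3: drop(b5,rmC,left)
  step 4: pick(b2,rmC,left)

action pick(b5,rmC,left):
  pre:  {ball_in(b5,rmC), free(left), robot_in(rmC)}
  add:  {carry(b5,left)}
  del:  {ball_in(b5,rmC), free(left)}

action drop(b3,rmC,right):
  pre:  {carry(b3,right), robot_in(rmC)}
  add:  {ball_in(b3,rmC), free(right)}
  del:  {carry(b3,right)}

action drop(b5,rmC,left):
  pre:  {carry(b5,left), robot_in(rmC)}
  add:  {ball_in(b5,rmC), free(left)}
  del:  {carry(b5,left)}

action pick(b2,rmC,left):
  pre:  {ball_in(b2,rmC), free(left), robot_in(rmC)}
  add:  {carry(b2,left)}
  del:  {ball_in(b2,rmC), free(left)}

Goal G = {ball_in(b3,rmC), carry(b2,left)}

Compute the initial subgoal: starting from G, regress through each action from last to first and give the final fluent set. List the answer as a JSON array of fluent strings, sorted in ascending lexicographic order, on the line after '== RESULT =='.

Regress step by step:
  through step 4 (pick(b2,rmC,left)): drop {carry(b2,left)}, keep {ball_in(b3,rmC)}, require {ball_in(b2,rmC), free(left), robot_in(rmC)}
    → {ball_in(b2,rmC), ball_in(b3,rmC), free(left), robot_in(rmC)}
  through step 3 (drop(b5,rmC,left)): drop {free(left)}, keep {ball_in(b2,rmC), ball_in(b3,rmC), robot_in(rmC)}, require {carry(b5,left), robot_in(rmC)}
    → {ball_in(b2,rmC), ball_in(b3,rmC), carry(b5,left), robot_in(rmC)}
  through step 2 (drop(b3,rmC,right)): drop {ball_in(b3,rmC)}, keep {ball_in(b2,rmC), carry(b5,left), robot_in(rmC)}, require {carry(b3,right), robot_in(rmC)}
    → {ball_in(b2,rmC), carry(b3,right), carry(b5,left), robot_in(rmC)}
  through step 1 (pick(b5,rmC,left)): drop {carry(b5,left)}, keep {ball_in(b2,rmC), carry(b3,right), robot_in(rmC)}, require {ball_in(b5,rmC), free(left), robot_in(rmC)}
    → {ball_in(b2,rmC), ball_in(b5,rmC), carry(b3,right), free(left), robot_in(rmC)}

== RESULT ==
["ball_in(b2,rmC)", "ball_in(b5,rmC)", "carry(b3,right)", "free(left)", "robot_in(rmC)"]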